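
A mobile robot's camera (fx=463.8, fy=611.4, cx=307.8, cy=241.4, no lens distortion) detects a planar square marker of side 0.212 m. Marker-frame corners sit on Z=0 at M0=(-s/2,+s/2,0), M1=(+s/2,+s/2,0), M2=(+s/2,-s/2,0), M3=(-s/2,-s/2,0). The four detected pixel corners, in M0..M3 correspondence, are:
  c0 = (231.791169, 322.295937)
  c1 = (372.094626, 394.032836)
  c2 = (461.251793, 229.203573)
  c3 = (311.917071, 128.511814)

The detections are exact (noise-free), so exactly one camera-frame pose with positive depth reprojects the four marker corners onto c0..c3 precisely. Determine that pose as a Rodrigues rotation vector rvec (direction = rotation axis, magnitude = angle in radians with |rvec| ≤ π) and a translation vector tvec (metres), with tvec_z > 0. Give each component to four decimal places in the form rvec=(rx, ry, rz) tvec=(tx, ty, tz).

rvec=(0.4090, -0.2029, 0.4669) tvec=(0.0470, 0.0330, 0.5802)

Intrinsics K: fx=463.8, fy=611.4, cx=307.8, cy=241.4
Marker side s = 0.212 m; corners in marker frame (Z=0):
  M0 = (-0.1060, +0.1060, 0)
  M1 = (+0.1060, +0.1060, 0)
  M2 = (+0.1060, -0.1060, 0)
  M3 = (-0.1060, -0.1060, 0)
Detected image corners:
  c0 = (231.791169, 322.295937) px
  c1 = (372.094626, 394.032836) px
  c2 = (461.251793, 229.203573) px
  c3 = (311.917071, 128.511814) px
Planar DLT: solve 8×8 A·h = b for H (H[2,2]=1):
  H  [+848.49795 -201.65083 +345.39096]
  H  [+532.50628 +997.25491 +276.20841]
  H  [+0.48420 +0.57716 +1.00000]
B = K⁻¹H; ‖b₁‖=1.723645, ‖b₂‖=1.723645; λ = 2/(‖b₁‖+‖b₂‖) = 0.580166, sign → tz>0 ⇒ λ=+0.580166
r₁ = λ·B[:,0] = (+0.87495,+0.39439,+0.28092); r₂ = λ·B[:,1] = (-0.47447,+0.81410,+0.33485)
r₃ = r₁×r₂ = (-0.09663,-0.42626,+0.89942); SVD([r₁ r₂ r₃]) → R = UVᵀ:
  R  [+0.87495 -0.47447 -0.09663]
  R  [+0.39439 +0.81410 -0.42626]
  R  [+0.28092 +0.33485 +0.89942]
t = (+0.04702, +0.03303, +0.58017) m
tr R = 2.588478; θ = arccos((tr R − 1)/2) = 0.653042 rad = 37.417°
axis k = ((R−Rᵀ)₃₂, (R−Rᵀ)₁₃, (R−Rᵀ)₂₁) / (2 sinθ) = (+0.626319, -0.310686, +0.714982)
rvec = θ·k = (+0.409013, -0.202891, +0.466913)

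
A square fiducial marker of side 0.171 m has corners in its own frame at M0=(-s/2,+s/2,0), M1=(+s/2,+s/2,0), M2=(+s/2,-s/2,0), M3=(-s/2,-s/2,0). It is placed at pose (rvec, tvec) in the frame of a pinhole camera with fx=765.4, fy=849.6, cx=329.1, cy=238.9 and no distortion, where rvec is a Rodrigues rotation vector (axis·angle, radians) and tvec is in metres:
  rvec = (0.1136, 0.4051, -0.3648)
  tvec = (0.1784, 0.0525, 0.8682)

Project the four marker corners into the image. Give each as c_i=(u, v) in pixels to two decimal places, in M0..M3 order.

Intrinsics K: fx=765.4, fy=849.6, cx=329.1, cy=238.9
Marker side s = 0.171 m; corners in marker frame (Z=0):
  M0 = (-0.0855, +0.0855, 0)
  M1 = (+0.0855, +0.0855, 0)
  M2 = (+0.0855, -0.0855, 0)
  M3 = (-0.0855, -0.0855, 0)
rvec = (0.1136, 0.4051, -0.3648), |rvec| = θ = 0.55686 rad = 31.906°
Rodrigues: sinθ=0.52852, 1−cosθ=0.15108; R = I + sinθ·[k]× + (1−cosθ)·[k]×²:
    [+0.85521 +0.36866 +0.36430]
    [-0.32382 +0.92887 -0.17982]
    [-0.40468 +0.03582 +0.91376]
t = (0.1784, 0.0525, 0.8682) m
M0: Pc = R·M0+t = (+0.13680, +0.15961, +0.90586); u = 765.4·(+0.13680)/0.90586 + 329.1 = 444.6879, v = 849.6·(+0.15961)/0.90586 + 238.9 = 388.5921
M1: Pc = R·M1+t = (+0.28304, +0.10423, +0.83666); u = 765.4·(+0.28304)/0.83666 + 329.1 = 588.0326, v = 849.6·(+0.10423)/0.83666 + 238.9 = 344.7443
M2: Pc = R·M2+t = (+0.22000, -0.05461, +0.83054); u = 765.4·(+0.22000)/0.83054 + 329.1 = 531.8458, v = 849.6·(-0.05461)/0.83054 + 238.9 = 183.0417
M3: Pc = R·M3+t = (+0.07376, +0.00077, +0.89974); u = 765.4·(+0.07376)/0.89974 + 329.1 = 391.8467, v = 849.6·(+0.00077)/0.89974 + 238.9 = 239.6247

c0=(444.69, 388.59) c1=(588.03, 344.74) c2=(531.85, 183.04) c3=(391.85, 239.62)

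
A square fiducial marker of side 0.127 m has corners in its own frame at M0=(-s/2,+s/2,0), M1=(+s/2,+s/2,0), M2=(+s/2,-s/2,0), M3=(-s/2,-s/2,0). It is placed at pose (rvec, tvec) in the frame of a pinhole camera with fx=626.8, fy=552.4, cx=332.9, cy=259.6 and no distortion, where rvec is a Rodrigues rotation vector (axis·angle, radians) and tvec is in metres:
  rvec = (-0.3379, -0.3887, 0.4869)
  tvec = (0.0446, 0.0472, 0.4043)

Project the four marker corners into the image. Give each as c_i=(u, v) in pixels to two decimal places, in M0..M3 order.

Intrinsics K: fx=626.8, fy=552.4, cx=332.9, cy=259.6
Marker side s = 0.127 m; corners in marker frame (Z=0):
  M0 = (-0.0635, +0.0635, 0)
  M1 = (+0.0635, +0.0635, 0)
  M2 = (+0.0635, -0.0635, 0)
  M3 = (-0.0635, -0.0635, 0)
rvec = (-0.3379, -0.3887, 0.4869), |rvec| = θ = 0.70876 rad = 40.609°
Rodrigues: sinθ=0.65089, 1−cosθ=0.24083; R = I + sinθ·[k]× + (1−cosθ)·[k]×²:
    [+0.81391 -0.38418 -0.43584]
    [+0.51011 +0.83161 +0.21958]
    [+0.27809 -0.40105 +0.87283]
t = (0.0446, 0.0472, 0.4043) m
M0: Pc = R·M0+t = (-0.03148, +0.06761, +0.36117); u = 626.8·(-0.03148)/0.36117 + 332.9 = 278.2704, v = 552.4·(+0.06761)/0.36117 + 259.6 = 363.0135
M1: Pc = R·M1+t = (+0.07189, +0.13240, +0.39649); u = 626.8·(+0.07189)/0.39649 + 332.9 = 446.5449, v = 552.4·(+0.13240)/0.39649 + 259.6 = 444.0610
M2: Pc = R·M2+t = (+0.12068, +0.02679, +0.44743); u = 626.8·(+0.12068)/0.44743 + 332.9 = 501.9594, v = 552.4·(+0.02679)/0.44743 + 259.6 = 292.6697
M3: Pc = R·M3+t = (+0.01731, -0.03800, +0.41211); u = 626.8·(+0.01731)/0.41211 + 332.9 = 359.2311, v = 552.4·(-0.03800)/0.41211 + 259.6 = 208.6648

c0=(278.27, 363.01) c1=(446.54, 444.06) c2=(501.96, 292.67) c3=(359.23, 208.66)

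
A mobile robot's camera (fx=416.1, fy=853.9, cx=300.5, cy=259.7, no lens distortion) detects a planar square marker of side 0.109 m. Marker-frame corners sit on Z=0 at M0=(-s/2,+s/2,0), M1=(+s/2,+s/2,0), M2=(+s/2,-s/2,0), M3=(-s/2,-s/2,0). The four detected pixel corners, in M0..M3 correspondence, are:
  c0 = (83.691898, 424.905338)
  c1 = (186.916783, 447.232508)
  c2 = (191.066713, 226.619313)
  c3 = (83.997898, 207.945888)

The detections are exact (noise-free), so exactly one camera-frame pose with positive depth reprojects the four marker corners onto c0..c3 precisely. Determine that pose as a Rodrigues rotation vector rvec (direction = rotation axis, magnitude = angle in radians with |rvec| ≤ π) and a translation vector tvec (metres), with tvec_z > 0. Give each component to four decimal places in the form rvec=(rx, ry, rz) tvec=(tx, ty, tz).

Intrinsics K: fx=416.1, fy=853.9, cx=300.5, cy=259.7
Marker side s = 0.109 m; corners in marker frame (Z=0):
  M0 = (-0.0545, +0.0545, 0)
  M1 = (+0.0545, +0.0545, 0)
  M2 = (+0.0545, -0.0545, 0)
  M3 = (-0.0545, -0.0545, 0)
Detected image corners:
  c0 = (83.691898, 424.905338) px
  c1 = (186.916783, 447.232508) px
  c2 = (191.066713, 226.619313) px
  c3 = (83.997898, 207.945888) px
Planar DLT: solve 8×8 A·h = b for H (H[2,2]=1):
  H  [+939.19337 +24.95800 +135.87021]
  H  [+128.18173 +2115.33456 +328.54913]
  H  [-0.18427 +0.33149 +1.00000]
B = K⁻¹H; ‖b₁‖=2.406152, ‖b₂‖=2.406152; λ = 2/(‖b₁‖+‖b₂‖) = 0.415601, sign → tz>0 ⇒ λ=+0.415601
r₁ = λ·B[:,0] = (+0.99338,+0.08568,-0.07658); r₂ = λ·B[:,1] = (-0.07456,+0.98765,+0.13777)
r₃ = r₁×r₂ = (+0.08744,-0.13114,+0.98750); SVD([r₁ r₂ r₃]) → R = UVᵀ:
  R  [+0.99338 -0.07456 +0.08744]
  R  [+0.08568 +0.98765 -0.13114]
  R  [-0.07658 +0.13777 +0.98750]
t = (-0.16443, +0.03351, +0.41560) m
tr R = 2.968529; θ = arccos((tr R − 1)/2) = 0.177635 rad = 10.178°
axis k = ((R−Rᵀ)₃₂, (R−Rᵀ)₁₃, (R−Rᵀ)₂₁) / (2 sinθ) = (+0.760912, +0.464129, +0.453427)
rvec = θ·k = (+0.135165, +0.082446, +0.080545)

rvec=(0.1352, 0.0824, 0.0805) tvec=(-0.1644, 0.0335, 0.4156)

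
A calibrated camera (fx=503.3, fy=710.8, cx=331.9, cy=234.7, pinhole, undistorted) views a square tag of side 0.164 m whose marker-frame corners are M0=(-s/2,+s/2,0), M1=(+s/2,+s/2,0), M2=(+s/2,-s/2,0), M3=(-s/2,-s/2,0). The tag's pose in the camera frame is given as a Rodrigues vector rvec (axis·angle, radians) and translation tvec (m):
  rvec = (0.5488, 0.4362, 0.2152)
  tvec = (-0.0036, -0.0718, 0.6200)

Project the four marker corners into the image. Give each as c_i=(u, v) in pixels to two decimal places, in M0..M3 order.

c0=(271.56, 205.04) c1=(381.23, 259.34) c2=(401.66, 85.73) c3=(273.83, 39.50)

Intrinsics K: fx=503.3, fy=710.8, cx=331.9, cy=234.7
Marker side s = 0.164 m; corners in marker frame (Z=0):
  M0 = (-0.0820, +0.0820, 0)
  M1 = (+0.0820, +0.0820, 0)
  M2 = (+0.0820, -0.0820, 0)
  M3 = (-0.0820, -0.0820, 0)
rvec = (0.5488, 0.4362, 0.2152), |rvec| = θ = 0.73332 rad = 42.016°
Rodrigues: sinθ=0.66934, 1−cosθ=0.25705; R = I + sinθ·[k]× + (1−cosθ)·[k]×²:
    [+0.88692 -0.08200 +0.45459]
    [+0.31085 +0.83390 -0.45605]
    [-0.34169 +0.54579 +0.76509]
t = (-0.0036, -0.0718, 0.6200) m
M0: Pc = R·M0+t = (-0.08305, -0.02891, +0.69277); u = 503.3·(-0.08305)/0.69277 + 331.9 = 271.5633, v = 710.8·(-0.02891)/0.69277 + 234.7 = 205.0381
M1: Pc = R·M1+t = (+0.06240, +0.02207, +0.63674); u = 503.3·(+0.06240)/0.63674 + 331.9 = 381.2258, v = 710.8·(+0.02207)/0.63674 + 234.7 = 259.3366
M2: Pc = R·M2+t = (+0.07585, -0.11469, +0.54723); u = 503.3·(+0.07585)/0.54723 + 331.9 = 401.6624, v = 710.8·(-0.11469)/0.54723 + 234.7 = 85.7272
M3: Pc = R·M3+t = (-0.06960, -0.16567, +0.60326); u = 503.3·(-0.06960)/0.60326 + 331.9 = 273.8305, v = 710.8·(-0.16567)/0.60326 + 234.7 = 39.4987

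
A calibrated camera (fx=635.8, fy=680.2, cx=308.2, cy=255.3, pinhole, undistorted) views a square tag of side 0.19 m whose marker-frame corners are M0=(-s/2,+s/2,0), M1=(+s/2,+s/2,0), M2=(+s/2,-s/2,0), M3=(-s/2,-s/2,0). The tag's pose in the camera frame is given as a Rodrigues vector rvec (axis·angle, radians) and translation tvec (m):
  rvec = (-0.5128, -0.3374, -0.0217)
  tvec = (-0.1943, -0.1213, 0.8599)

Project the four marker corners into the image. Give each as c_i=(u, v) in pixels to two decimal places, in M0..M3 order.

Intrinsics K: fx=635.8, fy=680.2, cx=308.2, cy=255.3
Marker side s = 0.19 m; corners in marker frame (Z=0):
  M0 = (-0.0950, +0.0950, 0)
  M1 = (+0.0950, +0.0950, 0)
  M2 = (+0.0950, -0.0950, 0)
  M3 = (-0.0950, -0.0950, 0)
rvec = (-0.5128, -0.3374, -0.0217), |rvec| = θ = 0.61423 rad = 35.193°
Rodrigues: sinθ=0.57633, 1−cosθ=0.18278; R = I + sinθ·[k]× + (1−cosθ)·[k]×²:
    [+0.94462 +0.10418 -0.31119]
    [+0.06346 +0.87237 +0.48471]
    [+0.32197 -0.47761 +0.81745]
t = (-0.1943, -0.1213, 0.8599) m
M0: Pc = R·M0+t = (-0.27414, -0.04445, +0.78394); u = 635.8·(-0.27414)/0.78394 + 308.2 = 85.8626, v = 680.2·(-0.04445)/0.78394 + 255.3 = 216.7290
M1: Pc = R·M1+t = (-0.09466, -0.03240, +0.84511); u = 635.8·(-0.09466)/0.84511 + 308.2 = 236.9823, v = 680.2·(-0.03240)/0.84511 + 255.3 = 229.2259
M2: Pc = R·M2+t = (-0.11446, -0.19815, +0.93586); u = 635.8·(-0.11446)/0.93586 + 308.2 = 230.4397, v = 680.2·(-0.19815)/0.93586 + 255.3 = 111.2837
M3: Pc = R·M3+t = (-0.29394, -0.21020, +0.87469); u = 635.8·(-0.29394)/0.87469 + 308.2 = 94.5407, v = 680.2·(-0.21020)/0.87469 + 255.3 = 91.8345

c0=(85.86, 216.73) c1=(236.98, 229.23) c2=(230.44, 111.28) c3=(94.54, 91.83)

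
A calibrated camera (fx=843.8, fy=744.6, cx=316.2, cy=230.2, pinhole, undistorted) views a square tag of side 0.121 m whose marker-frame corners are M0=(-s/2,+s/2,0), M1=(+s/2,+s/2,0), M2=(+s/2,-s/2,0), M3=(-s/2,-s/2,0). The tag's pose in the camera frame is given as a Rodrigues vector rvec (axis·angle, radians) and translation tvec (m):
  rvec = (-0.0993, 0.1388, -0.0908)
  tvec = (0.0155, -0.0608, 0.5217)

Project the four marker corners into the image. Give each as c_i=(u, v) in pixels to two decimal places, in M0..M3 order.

Intrinsics K: fx=843.8, fy=744.6, cx=316.2, cy=230.2
Marker side s = 0.121 m; corners in marker frame (Z=0):
  M0 = (-0.0605, +0.0605, 0)
  M1 = (+0.0605, +0.0605, 0)
  M2 = (+0.0605, -0.0605, 0)
  M3 = (-0.0605, -0.0605, 0)
rvec = (-0.0993, 0.1388, -0.0908), |rvec| = θ = 0.19331 rad = 11.076°
Rodrigues: sinθ=0.19211, 1−cosθ=0.01863; R = I + sinθ·[k]× + (1−cosθ)·[k]×²:
    [+0.98629 +0.08337 +0.14243]
    [-0.09711 +0.99098 +0.09240]
    [-0.13344 -0.10496 +0.98548]
t = (0.0155, -0.0608, 0.5217) m
M0: Pc = R·M0+t = (-0.03913, +0.00503, +0.52342); u = 843.8·(-0.03913)/0.52342 + 316.2 = 253.1245, v = 744.6·(+0.00503)/0.52342 + 230.2 = 237.3539
M1: Pc = R·M1+t = (+0.08021, -0.00672, +0.50728); u = 843.8·(+0.08021)/0.50728 + 316.2 = 449.6275, v = 744.6·(-0.00672)/0.50728 + 230.2 = 220.3349
M2: Pc = R·M2+t = (+0.07013, -0.12663, +0.51998); u = 843.8·(+0.07013)/0.51998 + 316.2 = 429.9992, v = 744.6·(-0.12663)/0.51998 + 230.2 = 48.8691
M3: Pc = R·M3+t = (-0.04921, -0.11488, +0.53612); u = 843.8·(-0.04921)/0.53612 + 316.2 = 238.7425, v = 744.6·(-0.11488)/0.53612 + 230.2 = 70.6491

c0=(253.12, 237.35) c1=(449.63, 220.33) c2=(430.00, 48.87) c3=(238.74, 70.65)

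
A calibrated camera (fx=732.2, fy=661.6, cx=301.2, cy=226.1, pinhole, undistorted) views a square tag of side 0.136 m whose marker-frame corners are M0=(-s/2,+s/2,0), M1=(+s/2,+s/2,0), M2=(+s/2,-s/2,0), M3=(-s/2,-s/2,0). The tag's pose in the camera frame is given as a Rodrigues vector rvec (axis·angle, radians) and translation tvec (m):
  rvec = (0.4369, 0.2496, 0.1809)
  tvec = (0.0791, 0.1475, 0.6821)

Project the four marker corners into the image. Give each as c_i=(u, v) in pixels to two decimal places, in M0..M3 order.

Intrinsics K: fx=732.2, fy=661.6, cx=301.2, cy=226.1
Marker side s = 0.136 m; corners in marker frame (Z=0):
  M0 = (-0.0680, +0.0680, 0)
  M1 = (+0.0680, +0.0680, 0)
  M2 = (+0.0680, -0.0680, 0)
  M3 = (-0.0680, -0.0680, 0)
rvec = (0.4369, 0.2496, 0.1809), |rvec| = θ = 0.53470 rad = 30.636°
Rodrigues: sinθ=0.50958, 1−cosθ=0.13958; R = I + sinθ·[k]× + (1−cosθ)·[k]×²:
    [+0.95361 -0.11916 +0.27646]
    [+0.22564 +0.89084 -0.39433]
    [-0.19929 +0.43842 +0.87640]
t = (0.0791, 0.1475, 0.6821) m
M0: Pc = R·M0+t = (+0.00615, +0.19273, +0.72546); u = 732.2·(+0.00615)/0.72546 + 301.2 = 307.4086, v = 661.6·(+0.19273)/0.72546 + 226.1 = 401.8665
M1: Pc = R·M1+t = (+0.13584, +0.22342, +0.69836); u = 732.2·(+0.13584)/0.69836 + 301.2 = 443.6245, v = 661.6·(+0.22342)/0.69836 + 226.1 = 437.7598
M2: Pc = R·M2+t = (+0.15205, +0.10227, +0.63874); u = 732.2·(+0.15205)/0.63874 + 301.2 = 475.4974, v = 661.6·(+0.10227)/0.63874 + 226.1 = 332.0275
M3: Pc = R·M3+t = (+0.02236, +0.07158, +0.66584); u = 732.2·(+0.02236)/0.66584 + 301.2 = 325.7860, v = 661.6·(+0.07158)/0.66584 + 226.1 = 297.2239

c0=(307.41, 401.87) c1=(443.62, 437.76) c2=(475.50, 332.03) c3=(325.79, 297.22)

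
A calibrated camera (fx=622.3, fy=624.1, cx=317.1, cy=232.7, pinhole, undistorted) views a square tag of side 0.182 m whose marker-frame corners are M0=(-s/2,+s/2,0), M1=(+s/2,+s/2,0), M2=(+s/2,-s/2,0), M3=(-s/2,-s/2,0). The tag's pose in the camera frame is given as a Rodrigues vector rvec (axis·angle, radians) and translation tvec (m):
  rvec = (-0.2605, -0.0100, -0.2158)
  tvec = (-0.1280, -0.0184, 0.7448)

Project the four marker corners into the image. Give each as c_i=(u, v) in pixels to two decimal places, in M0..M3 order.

c0=(145.96, 307.94) c1=(300.17, 274.27) c2=(269.92, 132.87) c3=(124.78, 163.24)

Intrinsics K: fx=622.3, fy=624.1, cx=317.1, cy=232.7
Marker side s = 0.182 m; corners in marker frame (Z=0):
  M0 = (-0.0910, +0.0910, 0)
  M1 = (+0.0910, +0.0910, 0)
  M2 = (+0.0910, -0.0910, 0)
  M3 = (-0.0910, -0.0910, 0)
rvec = (-0.2605, -0.0100, -0.2158), |rvec| = θ = 0.33842 rad = 19.390°
Rodrigues: sinθ=0.33200, 1−cosθ=0.05672; R = I + sinθ·[k]× + (1−cosθ)·[k]×²:
    [+0.97689 +0.21299 +0.01803]
    [-0.21041 +0.94333 +0.25662]
    [+0.03765 -0.25449 +0.96634]
t = (-0.1280, -0.0184, 0.7448) m
M0: Pc = R·M0+t = (-0.19751, +0.08659, +0.71822); u = 622.3·(-0.19751)/0.71822 + 317.1 = 145.9632, v = 624.1·(+0.08659)/0.71822 + 232.7 = 307.9437
M1: Pc = R·M1+t = (-0.01972, +0.04830, +0.72507); u = 622.3·(-0.01972)/0.72507 + 317.1 = 300.1743, v = 624.1·(+0.04830)/0.72507 + 232.7 = 274.2700
M2: Pc = R·M2+t = (-0.05849, -0.12339, +0.77138); u = 622.3·(-0.05849)/0.77138 + 317.1 = 269.9177, v = 624.1·(-0.12339)/0.77138 + 232.7 = 132.8690
M3: Pc = R·M3+t = (-0.23628, -0.08510, +0.76453); u = 622.3·(-0.23628)/0.76453 + 317.1 = 124.7777, v = 624.1·(-0.08510)/0.76453 + 232.7 = 163.2354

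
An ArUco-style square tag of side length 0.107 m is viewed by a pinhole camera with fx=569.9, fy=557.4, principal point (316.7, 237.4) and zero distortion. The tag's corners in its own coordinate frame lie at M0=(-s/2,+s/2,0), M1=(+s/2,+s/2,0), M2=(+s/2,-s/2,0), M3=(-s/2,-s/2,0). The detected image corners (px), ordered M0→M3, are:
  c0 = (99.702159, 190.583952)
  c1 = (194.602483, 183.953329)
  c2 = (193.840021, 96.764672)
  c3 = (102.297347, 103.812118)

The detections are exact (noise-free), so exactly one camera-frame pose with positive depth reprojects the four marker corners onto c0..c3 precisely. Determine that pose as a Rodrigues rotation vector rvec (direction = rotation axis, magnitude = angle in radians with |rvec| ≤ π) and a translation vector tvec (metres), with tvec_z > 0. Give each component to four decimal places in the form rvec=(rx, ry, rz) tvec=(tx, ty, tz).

rvec=(-0.2173, 0.0529, -0.0609) tvec=(-0.1911, -0.1089, 0.6433)

Intrinsics K: fx=569.9, fy=557.4, cx=316.7, cy=237.4
Marker side s = 0.107 m; corners in marker frame (Z=0):
  M0 = (-0.0535, +0.0535, 0)
  M1 = (+0.0535, +0.0535, 0)
  M2 = (+0.0535, -0.0535, 0)
  M3 = (-0.0535, -0.0535, 0)
Detected image corners:
  c0 = (99.702159, 190.583952) px
  c1 = (194.602483, 183.953329) px
  c2 = (193.840021, 96.764672) px
  c3 = (102.297347, 103.812118) px
Planar DLT: solve 8×8 A·h = b for H (H[2,2]=1):
  H  [+860.41987 -58.41562 +147.44095]
  H  [-74.20405 +764.39304 +143.00672]
  H  [-0.07131 -0.33732 +1.00000]
B = K⁻¹H; ‖b₁‖=1.554441, ‖b₂‖=1.554441; λ = 2/(‖b₁‖+‖b₂‖) = 0.643318, sign → tz>0 ⇒ λ=+0.643318
r₁ = λ·B[:,0] = (+0.99676,-0.06610,-0.04587); r₂ = λ·B[:,1] = (+0.05465,+0.97464,-0.21700)
r₃ = r₁×r₂ = (+0.05906,+0.21379,+0.97509); SVD([r₁ r₂ r₃]) → R = UVᵀ:
  R  [+0.99676 +0.05465 +0.05906]
  R  [-0.06610 +0.97464 +0.21379]
  R  [-0.04587 -0.21700 +0.97509]
t = (-0.19106, -0.10894, +0.64332) m
tr R = 2.946490; θ = arccos((tr R − 1)/2) = 0.231841 rad = 13.283°
axis k = ((R−Rᵀ)₃₂, (R−Rᵀ)₁₃, (R−Rᵀ)₂₁) / (2 sinθ) = (-0.937450, +0.228338, -0.262771)
rvec = θ·k = (-0.217339, +0.052938, -0.060921)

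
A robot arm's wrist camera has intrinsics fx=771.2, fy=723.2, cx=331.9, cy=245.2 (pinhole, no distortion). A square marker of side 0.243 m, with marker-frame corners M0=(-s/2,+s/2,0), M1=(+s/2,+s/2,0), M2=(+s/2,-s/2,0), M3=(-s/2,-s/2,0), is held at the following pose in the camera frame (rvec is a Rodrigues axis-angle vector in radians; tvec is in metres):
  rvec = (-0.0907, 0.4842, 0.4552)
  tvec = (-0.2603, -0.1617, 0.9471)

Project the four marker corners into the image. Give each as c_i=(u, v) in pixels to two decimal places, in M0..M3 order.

Intrinsics K: fx=771.2, fy=723.2, cx=331.9, cy=245.2
Marker side s = 0.243 m; corners in marker frame (Z=0):
  M0 = (-0.1215, +0.1215, 0)
  M1 = (+0.1215, +0.1215, 0)
  M2 = (+0.1215, -0.1215, 0)
  M3 = (-0.1215, -0.1215, 0)
rvec = (-0.0907, 0.4842, 0.4552), |rvec| = θ = 0.67073 rad = 38.430°
Rodrigues: sinθ=0.62156, 1−cosθ=0.21663; R = I + sinθ·[k]× + (1−cosθ)·[k]×²:
    [+0.78733 -0.44298 +0.42882]
    [+0.40068 +0.89626 +0.19018]
    [-0.46858 +0.02208 +0.88314]
t = (-0.2603, -0.1617, 0.9471) m
M0: Pc = R·M0+t = (-0.40978, -0.10149, +1.00672); u = 771.2·(-0.40978)/1.00672 + 331.9 = 17.9845, v = 723.2·(-0.10149)/1.00672 + 245.2 = 172.2943
M1: Pc = R·M1+t = (-0.21846, -0.00412, +0.89285); u = 771.2·(-0.21846)/0.89285 + 331.9 = 143.2039, v = 723.2·(-0.00412)/0.89285 + 245.2 = 241.8616
M2: Pc = R·M2+t = (-0.11082, -0.22191, +0.88748); u = 771.2·(-0.11082)/0.88748 + 331.9 = 235.6020, v = 723.2·(-0.22191)/0.88748 + 245.2 = 64.3658
M3: Pc = R·M3+t = (-0.30214, -0.31928, +1.00135); u = 771.2·(-0.30214)/1.00135 + 331.9 = 99.2047, v = 723.2·(-0.31928)/1.00135 + 245.2 = 14.6090

c0=(17.98, 172.29) c1=(143.20, 241.86) c2=(235.60, 64.37) c3=(99.20, 14.61)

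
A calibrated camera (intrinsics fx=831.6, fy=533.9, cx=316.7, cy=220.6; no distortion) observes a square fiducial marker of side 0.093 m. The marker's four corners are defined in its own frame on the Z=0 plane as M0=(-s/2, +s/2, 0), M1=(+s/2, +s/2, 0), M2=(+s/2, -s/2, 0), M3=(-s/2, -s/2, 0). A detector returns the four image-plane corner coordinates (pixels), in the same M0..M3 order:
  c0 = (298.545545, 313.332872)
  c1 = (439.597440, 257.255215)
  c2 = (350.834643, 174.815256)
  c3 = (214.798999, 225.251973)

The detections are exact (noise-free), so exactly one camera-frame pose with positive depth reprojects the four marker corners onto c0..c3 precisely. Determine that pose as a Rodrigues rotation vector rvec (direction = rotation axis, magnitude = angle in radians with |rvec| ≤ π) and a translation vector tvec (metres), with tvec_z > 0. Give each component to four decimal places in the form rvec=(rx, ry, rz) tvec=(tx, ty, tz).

Intrinsics K: fx=831.6, fy=533.9, cx=316.7, cy=220.6
Marker side s = 0.093 m; corners in marker frame (Z=0):
  M0 = (-0.0465, +0.0465, 0)
  M1 = (+0.0465, +0.0465, 0)
  M2 = (+0.0465, -0.0465, 0)
  M3 = (-0.0465, -0.0465, 0)
Detected image corners:
  c0 = (298.545545, 313.332872) px
  c1 = (439.597440, 257.255215) px
  c2 = (350.834643, 174.815256) px
  c3 = (214.798999, 225.251973) px
Planar DLT: solve 8×8 A·h = b for H (H[2,2]=1):
  H  [+1598.84938 +732.58407 +325.82841]
  H  [-490.00564 +770.89732 +241.05858]
  H  [+0.33712 -0.59921 +1.00000]
B = K⁻¹H; ‖b₁‖=2.109582, ‖b₂‖=2.109582; λ = 2/(‖b₁‖+‖b₂‖) = 0.474028, sign → tz>0 ⇒ λ=+0.474028
r₁ = λ·B[:,0] = (+0.85052,-0.50108,+0.15981); r₂ = λ·B[:,1] = (+0.52576,+0.80181,-0.28404)
r₃ = r₁×r₂ = (+0.01420,+0.32560,+0.94540); SVD([r₁ r₂ r₃]) → R = UVᵀ:
  R  [+0.85052 +0.52576 +0.01420]
  R  [-0.50108 +0.80181 +0.32560]
  R  [+0.15981 -0.28404 +0.94540]
t = (+0.00520, +0.01816, +0.47403) m
tr R = 2.597726; θ = arccos((tr R − 1)/2) = 0.645394 rad = 36.978°
axis k = ((R−Rᵀ)₃₂, (R−Rᵀ)₁₃, (R−Rᵀ)₂₁) / (2 sinθ) = (-0.506756, -0.121036, -0.853550)
rvec = θ·k = (-0.327057, -0.078116, -0.550876)

rvec=(-0.3271, -0.0781, -0.5509) tvec=(0.0052, 0.0182, 0.4740)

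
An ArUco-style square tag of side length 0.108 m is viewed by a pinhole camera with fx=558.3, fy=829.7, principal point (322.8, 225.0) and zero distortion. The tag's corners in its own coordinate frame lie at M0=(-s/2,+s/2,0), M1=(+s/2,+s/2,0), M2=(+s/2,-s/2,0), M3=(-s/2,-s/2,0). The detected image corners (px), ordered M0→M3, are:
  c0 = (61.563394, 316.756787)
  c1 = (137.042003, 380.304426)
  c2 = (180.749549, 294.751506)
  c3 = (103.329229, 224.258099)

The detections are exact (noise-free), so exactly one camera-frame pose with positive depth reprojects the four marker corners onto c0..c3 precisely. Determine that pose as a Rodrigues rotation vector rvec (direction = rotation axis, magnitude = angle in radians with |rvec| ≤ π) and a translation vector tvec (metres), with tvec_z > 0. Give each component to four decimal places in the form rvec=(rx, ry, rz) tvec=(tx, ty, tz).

Intrinsics K: fx=558.3, fy=829.7, cx=322.8, cy=225.0
Marker side s = 0.108 m; corners in marker frame (Z=0):
  M0 = (-0.0540, +0.0540, 0)
  M1 = (+0.0540, +0.0540, 0)
  M2 = (+0.0540, -0.0540, 0)
  M3 = (-0.0540, -0.0540, 0)
Detected image corners:
  c0 = (61.563394, 316.756787) px
  c1 = (137.042003, 380.304426) px
  c2 = (180.749549, 294.751506) px
  c3 = (103.329229, 224.258099) px
Planar DLT: solve 8×8 A·h = b for H (H[2,2]=1):
  H  [+753.96430 -341.62573 +120.94437]
  H  [+736.47066 +960.37567 +305.79331]
  H  [+0.38383 +0.44974 +1.00000]
B = K⁻¹H; ‖b₁‖=1.426490, ‖b₂‖=1.426490; λ = 2/(‖b₁‖+‖b₂‖) = 0.701021, sign → tz>0 ⇒ λ=+0.701021
r₁ = λ·B[:,0] = (+0.79113,+0.54928,+0.26907); r₂ = λ·B[:,1] = (-0.61125,+0.72593,+0.31528)
r₃ = r₁×r₂ = (-0.02215,-0.41390,+0.91005); SVD([r₁ r₂ r₃]) → R = UVᵀ:
  R  [+0.79113 -0.61125 -0.02215]
  R  [+0.54928 +0.72593 -0.41390]
  R  [+0.26907 +0.31528 +0.91005]
t = (-0.25346, +0.06826, +0.70102) m
tr R = 2.427118; θ = arccos((tr R − 1)/2) = 0.776231 rad = 44.475°
axis k = ((R−Rᵀ)₃₂, (R−Rᵀ)₁₃, (R−Rᵀ)₂₁) / (2 sinθ) = (+0.520396, -0.207841, +0.828245)
rvec = θ·k = (+0.403948, -0.161333, +0.642910)

rvec=(0.4039, -0.1613, 0.6429) tvec=(-0.2535, 0.0683, 0.7010)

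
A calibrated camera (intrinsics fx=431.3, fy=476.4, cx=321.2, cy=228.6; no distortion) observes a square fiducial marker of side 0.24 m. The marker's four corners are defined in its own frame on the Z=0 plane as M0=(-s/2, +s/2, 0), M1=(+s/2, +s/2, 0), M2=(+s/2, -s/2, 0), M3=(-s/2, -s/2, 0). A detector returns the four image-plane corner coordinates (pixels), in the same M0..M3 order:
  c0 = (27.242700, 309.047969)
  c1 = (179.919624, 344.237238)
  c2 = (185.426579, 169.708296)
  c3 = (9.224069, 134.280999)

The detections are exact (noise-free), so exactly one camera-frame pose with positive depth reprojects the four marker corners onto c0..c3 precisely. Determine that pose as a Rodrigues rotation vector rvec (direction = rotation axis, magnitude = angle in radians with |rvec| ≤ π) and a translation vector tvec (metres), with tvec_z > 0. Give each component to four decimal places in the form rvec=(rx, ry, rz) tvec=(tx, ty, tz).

Intrinsics K: fx=431.3, fy=476.4, cx=321.2, cy=228.6
Marker side s = 0.24 m; corners in marker frame (Z=0):
  M0 = (-0.1200, +0.1200, 0)
  M1 = (+0.1200, +0.1200, 0)
  M2 = (+0.1200, -0.1200, 0)
  M3 = (-0.1200, -0.1200, 0)
Detected image corners:
  c0 = (27.242700, 309.047969) px
  c1 = (179.919624, 344.237238) px
  c2 = (185.426579, 169.708296) px
  c3 = (9.224069, 134.280999) px
Planar DLT: solve 8×8 A·h = b for H (H[2,2]=1):
  H  [+670.00874 +87.06951 +99.53686]
  H  [+119.38702 +871.41926 +245.36610]
  H  [-0.11572 +0.60051 +1.00000]
B = K⁻¹H; ‖b₁‖=1.671990, ‖b₂‖=1.671990; λ = 2/(‖b₁‖+‖b₂‖) = 0.598090, sign → tz>0 ⇒ λ=+0.598090
r₁ = λ·B[:,0] = (+0.98066,+0.18309,-0.06921); r₂ = λ·B[:,1] = (-0.14673,+0.92167,+0.35916)
r₃ = r₁×r₂ = (+0.12955,-0.34205,+0.93071); SVD([r₁ r₂ r₃]) → R = UVᵀ:
  R  [+0.98066 -0.14673 +0.12955]
  R  [+0.18309 +0.92167 -0.34205]
  R  [-0.06921 +0.35916 +0.93071]
t = (-0.30738, +0.02105, +0.59809) m
tr R = 2.833033; θ = arccos((tr R − 1)/2) = 0.411514 rad = 23.578°
axis k = ((R−Rᵀ)₃₂, (R−Rᵀ)₁₃, (R−Rᵀ)₂₁) / (2 sinθ) = (+0.876520, +0.248459, +0.412288)
rvec = θ·k = (+0.360700, +0.102244, +0.169662)

rvec=(0.3607, 0.1022, 0.1697) tvec=(-0.3074, 0.0210, 0.5981)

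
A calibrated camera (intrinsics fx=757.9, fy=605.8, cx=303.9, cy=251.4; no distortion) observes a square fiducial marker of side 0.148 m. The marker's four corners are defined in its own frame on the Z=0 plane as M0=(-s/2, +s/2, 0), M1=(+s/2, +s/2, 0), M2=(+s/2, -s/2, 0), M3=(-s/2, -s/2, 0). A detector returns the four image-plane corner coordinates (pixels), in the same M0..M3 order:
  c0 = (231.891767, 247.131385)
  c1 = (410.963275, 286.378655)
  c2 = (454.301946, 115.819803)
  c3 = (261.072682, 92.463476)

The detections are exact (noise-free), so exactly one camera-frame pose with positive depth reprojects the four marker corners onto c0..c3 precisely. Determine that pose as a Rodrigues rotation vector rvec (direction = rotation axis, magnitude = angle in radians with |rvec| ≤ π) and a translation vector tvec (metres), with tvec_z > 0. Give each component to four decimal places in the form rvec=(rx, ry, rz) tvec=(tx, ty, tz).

rvec=(0.1653, 0.4349, 0.2092) tvec=(0.0217, -0.0582, 0.5458)

Intrinsics K: fx=757.9, fy=605.8, cx=303.9, cy=251.4
Marker side s = 0.148 m; corners in marker frame (Z=0):
  M0 = (-0.0740, +0.0740, 0)
  M1 = (+0.0740, +0.0740, 0)
  M2 = (+0.0740, -0.0740, 0)
  M3 = (-0.0740, -0.0740, 0)
Detected image corners:
  c0 = (231.891767, 247.131385) px
  c1 = (410.963275, 286.378655) px
  c2 = (454.301946, 115.819803) px
  c3 = (261.072682, 92.463476) px
Planar DLT: solve 8×8 A·h = b for H (H[2,2]=1):
  H  [+1007.98154 -116.31420 +334.01912]
  H  [+77.26891 +1164.69802 +186.83512]
  H  [-0.73177 +0.37135 +1.00000]
B = K⁻¹H; ‖b₁‖=1.832164, ‖b₂‖=1.832164; λ = 2/(‖b₁‖+‖b₂‖) = 0.545803, sign → tz>0 ⇒ λ=+0.545803
r₁ = λ·B[:,0] = (+0.88605,+0.23536,-0.39940); r₂ = λ·B[:,1] = (-0.16504,+0.96524,+0.20268)
r₃ = r₁×r₂ = (+0.43322,-0.11367,+0.89409); SVD([r₁ r₂ r₃]) → R = UVᵀ:
  R  [+0.88605 -0.16504 +0.43322]
  R  [+0.23536 +0.96524 -0.11367]
  R  [-0.39940 +0.20268 +0.89409]
t = (+0.02169, -0.05817, +0.54580) m
tr R = 2.745378; θ = arccos((tr R − 1)/2) = 0.510114 rad = 29.227°
axis k = ((R−Rᵀ)₃₂, (R−Rᵀ)₁₃, (R−Rᵀ)₂₁) / (2 sinθ) = (+0.323951, +0.852611, +0.410011)
rvec = θ·k = (+0.165252, +0.434929, +0.209153)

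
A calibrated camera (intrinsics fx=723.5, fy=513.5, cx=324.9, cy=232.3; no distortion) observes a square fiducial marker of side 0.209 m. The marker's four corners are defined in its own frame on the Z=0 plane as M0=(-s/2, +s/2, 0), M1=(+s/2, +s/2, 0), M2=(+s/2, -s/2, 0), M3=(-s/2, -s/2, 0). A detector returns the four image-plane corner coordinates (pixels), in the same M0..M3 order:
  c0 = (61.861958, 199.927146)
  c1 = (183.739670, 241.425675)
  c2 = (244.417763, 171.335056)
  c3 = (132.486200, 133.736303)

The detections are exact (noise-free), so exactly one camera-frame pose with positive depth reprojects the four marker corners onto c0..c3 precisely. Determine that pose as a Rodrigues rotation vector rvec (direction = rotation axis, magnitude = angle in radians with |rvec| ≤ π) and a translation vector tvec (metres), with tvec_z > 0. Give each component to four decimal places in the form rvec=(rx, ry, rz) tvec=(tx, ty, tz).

rvec=(-0.5117, -0.0823, 0.4426) tvec=(-0.2693, -0.1067, 1.1596)

Intrinsics K: fx=723.5, fy=513.5, cx=324.9, cy=232.3
Marker side s = 0.209 m; corners in marker frame (Z=0):
  M0 = (-0.1045, +0.1045, 0)
  M1 = (+0.1045, +0.1045, 0)
  M2 = (+0.1045, -0.1045, 0)
  M3 = (-0.1045, -0.1045, 0)
Detected image corners:
  c0 = (61.861958, 199.927146) px
  c1 = (183.739670, 241.425675) px
  c2 = (244.417763, 171.335056) px
  c3 = (132.486200, 133.736303) px
Planar DLT: solve 8×8 A·h = b for H (H[2,2]=1):
  H  [+553.89126 -380.01902 +156.90430]
  H  [+183.52853 +247.07241 +185.04151]
  H  [-0.02833 -0.42299 +1.00000]
B = K⁻¹H; ‖b₁‖=0.862329, ‖b₂‖=0.862329; λ = 2/(‖b₁‖+‖b₂‖) = 1.159650, sign → tz>0 ⇒ λ=+1.159650
r₁ = λ·B[:,0] = (+0.90255,+0.42933,-0.03286); r₂ = λ·B[:,1] = (-0.38883,+0.77987,-0.49052)
r₃ = r₁×r₂ = (-0.18497,+0.45549,+0.87081); SVD([r₁ r₂ r₃]) → R = UVᵀ:
  R  [+0.90255 -0.38883 -0.18497]
  R  [+0.42933 +0.77987 +0.45549]
  R  [-0.03286 -0.49052 +0.87081]
t = (-0.26927, -0.10673, +1.15965) m
tr R = 2.553234; θ = arccos((tr R − 1)/2) = 0.681519 rad = 39.048°
axis k = ((R−Rᵀ)₃₂, (R−Rᵀ)₁₃, (R−Rᵀ)₂₁) / (2 sinθ) = (-0.750834, -0.120732, +0.649363)
rvec = θ·k = (-0.511707, -0.082281, +0.442553)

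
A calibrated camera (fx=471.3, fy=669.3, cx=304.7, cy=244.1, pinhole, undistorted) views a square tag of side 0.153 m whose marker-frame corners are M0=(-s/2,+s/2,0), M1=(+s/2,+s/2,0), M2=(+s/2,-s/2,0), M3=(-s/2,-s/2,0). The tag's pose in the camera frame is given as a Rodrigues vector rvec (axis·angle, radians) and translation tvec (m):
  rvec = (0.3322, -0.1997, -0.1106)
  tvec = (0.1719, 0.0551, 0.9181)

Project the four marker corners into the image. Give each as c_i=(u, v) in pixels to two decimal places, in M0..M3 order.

Intrinsics K: fx=471.3, fy=669.3, cx=304.7, cy=244.1
Marker side s = 0.153 m; corners in marker frame (Z=0):
  M0 = (-0.0765, +0.0765, 0)
  M1 = (+0.0765, +0.0765, 0)
  M2 = (+0.0765, -0.0765, 0)
  M3 = (-0.0765, -0.0765, 0)
rvec = (0.3322, -0.1997, -0.1106), |rvec| = θ = 0.40307 rad = 23.094°
Rodrigues: sinθ=0.39225, 1−cosθ=0.08014; R = I + sinθ·[k]× + (1−cosθ)·[k]×²:
    [+0.97429 +0.07491 -0.21246]
    [-0.14035 +0.93953 -0.31238]
    [+0.17621 +0.33417 +0.92589]
t = (0.1719, 0.0551, 0.9181) m
M0: Pc = R·M0+t = (+0.10310, +0.13771, +0.93018); u = 471.3·(+0.10310)/0.93018 + 304.7 = 356.9364, v = 669.3·(+0.13771)/0.93018 + 244.1 = 343.1880
M1: Pc = R·M1+t = (+0.25216, +0.11624, +0.95714); u = 471.3·(+0.25216)/0.95714 + 304.7 = 428.8660, v = 669.3·(+0.11624)/0.95714 + 244.1 = 325.3808
M2: Pc = R·M2+t = (+0.24070, -0.02751, +0.90602); u = 471.3·(+0.24070)/0.90602 + 304.7 = 429.9113, v = 669.3·(-0.02751)/0.90602 + 244.1 = 223.7768
M3: Pc = R·M3+t = (+0.09164, -0.00604, +0.87906); u = 471.3·(+0.09164)/0.87906 + 304.7 = 353.8301, v = 669.3·(-0.00604)/0.87906 + 244.1 = 239.5034

c0=(356.94, 343.19) c1=(428.87, 325.38) c2=(429.91, 223.78) c3=(353.83, 239.50)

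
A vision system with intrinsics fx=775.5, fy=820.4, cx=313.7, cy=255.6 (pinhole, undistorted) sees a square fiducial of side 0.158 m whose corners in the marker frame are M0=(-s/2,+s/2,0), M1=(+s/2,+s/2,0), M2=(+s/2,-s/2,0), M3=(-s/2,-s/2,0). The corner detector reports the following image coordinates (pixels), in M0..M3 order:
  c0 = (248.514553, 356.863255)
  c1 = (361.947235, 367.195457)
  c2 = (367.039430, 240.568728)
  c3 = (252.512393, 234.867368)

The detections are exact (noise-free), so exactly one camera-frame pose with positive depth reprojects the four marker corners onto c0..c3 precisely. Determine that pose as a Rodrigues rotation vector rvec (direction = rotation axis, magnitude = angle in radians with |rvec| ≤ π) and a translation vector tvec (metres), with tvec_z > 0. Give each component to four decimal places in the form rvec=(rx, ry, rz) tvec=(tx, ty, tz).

rvec=(0.0480, 0.2520, 0.0454) tvec=(-0.0097, 0.0562, 1.0378)

Intrinsics K: fx=775.5, fy=820.4, cx=313.7, cy=255.6
Marker side s = 0.158 m; corners in marker frame (Z=0):
  M0 = (-0.0790, +0.0790, 0)
  M1 = (+0.0790, +0.0790, 0)
  M2 = (+0.0790, -0.0790, 0)
  M3 = (-0.0790, -0.0790, 0)
Detected image corners:
  c0 = (248.514553, 356.863255) px
  c1 = (361.947235, 367.195457) px
  c2 = (367.039430, 240.568728) px
  c3 = (252.512393, 234.867368) px
Planar DLT: solve 8×8 A·h = b for H (H[2,2]=1):
  H  [+647.86079 -12.94577 +306.41784]
  H  [-20.89420 +801.86751 +300.04957]
  H  [-0.23908 +0.05123 +1.00000]
B = K⁻¹H; ‖b₁‖=0.963539, ‖b₂‖=0.963539; λ = 2/(‖b₁‖+‖b₂‖) = 1.037841, sign → tz>0 ⇒ λ=+1.037841
r₁ = λ·B[:,0] = (+0.96739,+0.05087,-0.24812); r₂ = λ·B[:,1] = (-0.03883,+0.99783,+0.05317)
r₃ = r₁×r₂ = (+0.25029,-0.04180,+0.96727); SVD([r₁ r₂ r₃]) → R = UVᵀ:
  R  [+0.96739 -0.03883 +0.25029]
  R  [+0.05087 +0.99783 -0.04180]
  R  [-0.24812 +0.05317 +0.96727]
t = (-0.00975, +0.05623, +1.03784) m
tr R = 2.932490; θ = arccos((tr R − 1)/2) = 0.260563 rad = 14.929°
axis k = ((R−Rᵀ)₃₂, (R−Rᵀ)₁₃, (R−Rᵀ)₂₁) / (2 sinθ) = (+0.184331, +0.967321, +0.174103)
rvec = θ·k = (+0.048030, +0.252049, +0.045365)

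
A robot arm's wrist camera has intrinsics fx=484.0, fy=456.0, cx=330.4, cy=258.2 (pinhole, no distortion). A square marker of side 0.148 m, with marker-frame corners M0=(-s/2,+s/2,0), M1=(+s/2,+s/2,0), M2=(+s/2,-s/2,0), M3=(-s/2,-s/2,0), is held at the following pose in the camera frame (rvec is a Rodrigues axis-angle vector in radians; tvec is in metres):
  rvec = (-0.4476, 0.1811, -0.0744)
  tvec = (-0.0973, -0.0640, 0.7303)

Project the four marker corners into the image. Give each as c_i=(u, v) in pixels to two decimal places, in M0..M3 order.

c0=(216.12, 265.12) c1=(314.64, 254.42) c2=(312.97, 173.94) c3=(222.72, 186.17)

Intrinsics K: fx=484.0, fy=456.0, cx=330.4, cy=258.2
Marker side s = 0.148 m; corners in marker frame (Z=0):
  M0 = (-0.0740, +0.0740, 0)
  M1 = (+0.0740, +0.0740, 0)
  M2 = (+0.0740, -0.0740, 0)
  M3 = (-0.0740, -0.0740, 0)
rvec = (-0.4476, 0.1811, -0.0744), |rvec| = θ = 0.48855 rad = 27.992°
Rodrigues: sinθ=0.46934, 1−cosθ=0.11698; R = I + sinθ·[k]× + (1−cosθ)·[k]×²:
    [+0.98121 +0.03175 +0.19030]
    [-0.11121 +0.89909 +0.42340]
    [-0.15766 -0.43661 +0.88573]
t = (-0.0973, -0.0640, 0.7303) m
M0: Pc = R·M0+t = (-0.16756, +0.01076, +0.70966); u = 484.0·(-0.16756)/0.70966 + 330.4 = 216.1205, v = 456.0·(+0.01076)/0.70966 + 258.2 = 265.1152
M1: Pc = R·M1+t = (-0.02234, -0.00570, +0.68632); u = 484.0·(-0.02234)/0.68632 + 330.4 = 314.6449, v = 456.0·(-0.00570)/0.68632 + 258.2 = 254.4152
M2: Pc = R·M2+t = (-0.02704, -0.13876, +0.75094); u = 484.0·(-0.02704)/0.75094 + 330.4 = 312.9724, v = 456.0·(-0.13876)/0.75094 + 258.2 = 173.9386
M3: Pc = R·M3+t = (-0.17226, -0.12230, +0.77428); u = 484.0·(-0.17226)/0.77428 + 330.4 = 222.7210, v = 456.0·(-0.12230)/0.77428 + 258.2 = 186.1709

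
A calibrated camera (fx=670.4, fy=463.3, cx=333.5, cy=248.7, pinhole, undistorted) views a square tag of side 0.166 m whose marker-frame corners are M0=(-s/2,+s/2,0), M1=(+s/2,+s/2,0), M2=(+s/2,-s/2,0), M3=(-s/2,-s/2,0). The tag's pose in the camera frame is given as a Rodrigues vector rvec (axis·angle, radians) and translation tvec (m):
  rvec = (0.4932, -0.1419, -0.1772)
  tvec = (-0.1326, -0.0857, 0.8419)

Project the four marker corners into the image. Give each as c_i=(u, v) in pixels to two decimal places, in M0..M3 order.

c0=(178.32, 250.29) c1=(302.96, 232.74) c2=(281.46, 148.89) c3=(143.86, 166.60)

Intrinsics K: fx=670.4, fy=463.3, cx=333.5, cy=248.7
Marker side s = 0.166 m; corners in marker frame (Z=0):
  M0 = (-0.0830, +0.0830, 0)
  M1 = (+0.0830, +0.0830, 0)
  M2 = (+0.0830, -0.0830, 0)
  M3 = (-0.0830, -0.0830, 0)
rvec = (0.4932, -0.1419, -0.1772), |rvec| = θ = 0.54294 rad = 31.108°
Rodrigues: sinθ=0.51665, 1−cosθ=0.14381; R = I + sinθ·[k]× + (1−cosθ)·[k]×²:
    [+0.97486 +0.13448 -0.17767]
    [-0.20276 +0.86602 -0.45706]
    [+0.09240 +0.48159 +0.87151]
t = (-0.1326, -0.0857, 0.8419) m
M0: Pc = R·M0+t = (-0.20235, +0.00301, +0.87420); u = 670.4·(-0.20235)/0.87420 + 333.5 = 178.3228, v = 463.3·(+0.00301)/0.87420 + 248.7 = 250.2945
M1: Pc = R·M1+t = (-0.04052, -0.03065, +0.88954); u = 670.4·(-0.04052)/0.88954 + 333.5 = 302.9586, v = 463.3·(-0.03065)/0.88954 + 248.7 = 232.7366
M2: Pc = R·M2+t = (-0.06285, -0.17441, +0.80960); u = 670.4·(-0.06285)/0.80960 + 333.5 = 281.4572, v = 463.3·(-0.17441)/0.80960 + 248.7 = 148.8928
M3: Pc = R·M3+t = (-0.22468, -0.14075, +0.79426); u = 670.4·(-0.22468)/0.79426 + 333.5 = 143.8614, v = 463.3·(-0.14075)/0.79426 + 248.7 = 166.5989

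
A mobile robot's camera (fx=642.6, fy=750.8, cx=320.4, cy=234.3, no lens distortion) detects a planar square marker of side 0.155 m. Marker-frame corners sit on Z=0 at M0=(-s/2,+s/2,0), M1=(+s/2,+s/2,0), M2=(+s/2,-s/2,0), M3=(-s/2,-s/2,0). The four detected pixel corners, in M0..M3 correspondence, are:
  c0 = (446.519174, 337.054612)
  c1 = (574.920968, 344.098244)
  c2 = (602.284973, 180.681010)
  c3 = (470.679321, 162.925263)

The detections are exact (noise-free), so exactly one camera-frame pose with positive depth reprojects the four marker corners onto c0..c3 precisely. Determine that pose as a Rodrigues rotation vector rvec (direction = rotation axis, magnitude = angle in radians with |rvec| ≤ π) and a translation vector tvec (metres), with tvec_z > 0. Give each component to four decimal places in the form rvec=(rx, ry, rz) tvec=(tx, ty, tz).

Intrinsics K: fx=642.6, fy=750.8, cx=320.4, cy=234.3
Marker side s = 0.155 m; corners in marker frame (Z=0):
  M0 = (-0.0775, +0.0775, 0)
  M1 = (+0.0775, +0.0775, 0)
  M2 = (+0.0775, -0.0775, 0)
  M3 = (-0.0775, -0.0775, 0)
Detected image corners:
  c0 = (446.519174, 337.054612) px
  c1 = (574.920968, 344.098244) px
  c2 = (602.284973, 180.681010) px
  c3 = (470.679321, 162.925263) px
Planar DLT: solve 8×8 A·h = b for H (H[2,2]=1):
  H  [+1043.84644 -42.58704 +525.34006]
  H  [+179.81532 +1148.44883 +257.92616]
  H  [+0.39210 +0.23670 +1.00000]
B = K⁻¹H; ‖b₁‖=1.486354, ‖b₂‖=1.486354; λ = 2/(‖b₁‖+‖b₂‖) = 0.672787, sign → tz>0 ⇒ λ=+0.672787
r₁ = λ·B[:,0] = (+0.96135,+0.07881,+0.26380); r₂ = λ·B[:,1] = (-0.12399,+0.97942,+0.15925)
r₃ = r₁×r₂ = (-0.24582,-0.18580,+0.95134); SVD([r₁ r₂ r₃]) → R = UVᵀ:
  R  [+0.96135 -0.12399 -0.24582]
  R  [+0.07881 +0.97942 -0.18580]
  R  [+0.26380 +0.15925 +0.95134]
t = (+0.21457, +0.02117, +0.67279) m
tr R = 2.892117; θ = arccos((tr R − 1)/2) = 0.329949 rad = 18.905°
axis k = ((R−Rᵀ)₃₂, (R−Rᵀ)₁₃, (R−Rᵀ)₂₁) / (2 sinθ) = (+0.532484, -0.786458, +0.312962)
rvec = θ·k = (+0.175693, -0.259491, +0.103262)

rvec=(0.1757, -0.2595, 0.1033) tvec=(0.2146, 0.0212, 0.6728)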